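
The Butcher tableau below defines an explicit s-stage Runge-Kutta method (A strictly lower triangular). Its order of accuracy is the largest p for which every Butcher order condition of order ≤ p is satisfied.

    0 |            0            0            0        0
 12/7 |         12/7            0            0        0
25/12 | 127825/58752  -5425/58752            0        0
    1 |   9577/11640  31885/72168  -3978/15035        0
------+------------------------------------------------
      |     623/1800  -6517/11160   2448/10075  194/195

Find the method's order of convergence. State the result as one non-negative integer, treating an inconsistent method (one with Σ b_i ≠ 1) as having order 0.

4

b = (623/1800, -6517/11160, 2448/10075, 194/195)
c = (0, 12/7, 25/12, 1)
Ac = (0, 0, -775/4896, 20/97)
Σ b_i: 623/1800·1 + (-6517/11160)·1 + 2448/10075·1 + 194/195·1 = 1 ✓
b·c: (-6517/11160)·12/7 + 2448/10075·25/12 + 194/195·1 = 1/2 ✓
b·c²: (-6517/11160)·144/49 + 2448/10075·625/144 + 194/195·1 = 1/3 ✓
b·Ac: 2448/10075·(-775/4896) + 194/195·20/97 = 1/6 ✓
b·c³: (-6517/11160)·1728/343 + 2448/10075·15625/1728 + 194/195·1 = 1/4 ✓
b·(c∘Ac): 2448/10075·(-19375/58752) + 194/195·20/97 = 1/8 ✓
b·Ac²: 2448/10075·(-775/2856) + 194/195·815/5432 = 1/12 ✓
b·A²c: 194/195·65/1552 = 1/24 ✓; 4 stages ⇒ order 4.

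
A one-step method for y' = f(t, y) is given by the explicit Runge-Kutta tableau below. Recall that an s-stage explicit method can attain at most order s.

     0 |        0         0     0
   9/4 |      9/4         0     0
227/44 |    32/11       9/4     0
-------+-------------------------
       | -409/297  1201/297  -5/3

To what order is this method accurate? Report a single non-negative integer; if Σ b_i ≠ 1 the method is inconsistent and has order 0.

2

b = (-409/297, 1201/297, -5/3)
c = (0, 9/4, 227/44)
Ac = (0, 0, 81/16)
Σ b_i: (-409/297)·1 + 1201/297·1 + (-5/3)·1 = 1 ✓
b·c: 1201/297·9/4 + (-5/3)·227/44 = 1/2 ✓
b·c²: 1201/297·81/16 + (-5/3)·51529/1936 = -69373/2904 ≠ 1/3 ⇒ order 2.
b·Ac: (-5/3)·81/16 = -135/16 ≠ 1/6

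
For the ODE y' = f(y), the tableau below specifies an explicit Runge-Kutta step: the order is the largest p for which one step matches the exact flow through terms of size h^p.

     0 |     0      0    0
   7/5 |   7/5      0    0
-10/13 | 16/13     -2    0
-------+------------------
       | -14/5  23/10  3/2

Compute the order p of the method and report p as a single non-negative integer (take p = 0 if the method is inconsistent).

b = (-14/5, 23/10, 3/2)
c = (0, 7/5, -10/13)
Ac = (0, 0, -14/5)
Σ b_i: (-14/5)·1 + 23/10·1 + 3/2·1 = 1 ✓
b·c: 23/10·7/5 + 3/2·(-10/13) = 1343/650 ≠ 1/2 ⇒ order 1.

1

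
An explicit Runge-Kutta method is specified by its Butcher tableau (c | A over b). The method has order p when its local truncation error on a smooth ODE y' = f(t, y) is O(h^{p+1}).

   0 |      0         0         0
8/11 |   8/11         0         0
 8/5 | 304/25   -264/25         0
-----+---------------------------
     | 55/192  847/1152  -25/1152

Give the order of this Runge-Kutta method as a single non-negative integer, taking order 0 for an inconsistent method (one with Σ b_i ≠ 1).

b = (55/192, 847/1152, -25/1152)
c = (0, 8/11, 8/5)
Ac = (0, 0, -192/25)
Σ b_i: 55/192·1 + 847/1152·1 + (-25/1152)·1 = 1 ✓
b·c: 847/1152·8/11 + (-25/1152)·8/5 = 1/2 ✓
b·c²: 847/1152·64/121 + (-25/1152)·64/25 = 1/3 ✓
b·Ac: (-25/1152)·(-192/25) = 1/6 ✓; 3 stages ⇒ order 3.

3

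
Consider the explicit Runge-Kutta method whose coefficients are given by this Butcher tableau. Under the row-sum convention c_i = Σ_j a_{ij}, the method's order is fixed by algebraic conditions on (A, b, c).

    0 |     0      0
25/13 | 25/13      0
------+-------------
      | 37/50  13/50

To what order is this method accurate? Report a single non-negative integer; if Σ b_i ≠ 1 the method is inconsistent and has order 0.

2

b = (37/50, 13/50)
c = (0, 25/13)
Σ b_i: 37/50·1 + 13/50·1 = 1 ✓
b·c: 13/50·25/13 = 1/2 ✓; 2 stages ⇒ order 2.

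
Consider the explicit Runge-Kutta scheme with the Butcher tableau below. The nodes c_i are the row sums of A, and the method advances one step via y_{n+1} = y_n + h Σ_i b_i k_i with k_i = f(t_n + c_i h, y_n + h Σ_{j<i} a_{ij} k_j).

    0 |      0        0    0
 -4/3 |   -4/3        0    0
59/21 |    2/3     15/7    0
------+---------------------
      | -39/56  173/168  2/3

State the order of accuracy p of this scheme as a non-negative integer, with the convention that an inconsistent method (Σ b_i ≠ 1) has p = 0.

b = (-39/56, 173/168, 2/3)
c = (0, -4/3, 59/21)
Ac = (0, 0, -20/7)
Σ b_i: (-39/56)·1 + 173/168·1 + 2/3·1 = 1 ✓
b·c: 173/168·(-4/3) + 2/3·59/21 = 1/2 ✓
b·c²: 173/168·16/9 + 2/3·3481/441 = 3128/441 ≠ 1/3 ⇒ order 2.
b·Ac: 2/3·(-20/7) = -40/21 ≠ 1/6

2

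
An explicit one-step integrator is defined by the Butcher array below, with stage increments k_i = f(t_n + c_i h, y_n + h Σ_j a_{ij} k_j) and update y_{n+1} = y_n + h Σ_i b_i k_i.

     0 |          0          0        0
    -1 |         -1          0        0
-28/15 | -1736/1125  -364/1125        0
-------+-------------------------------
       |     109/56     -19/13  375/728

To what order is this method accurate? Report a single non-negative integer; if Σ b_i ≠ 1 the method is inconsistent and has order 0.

3

b = (109/56, -19/13, 375/728)
c = (0, -1, -28/15)
Ac = (0, 0, 364/1125)
Σ b_i: 109/56·1 + (-19/13)·1 + 375/728·1 = 1 ✓
b·c: (-19/13)·(-1) + 375/728·(-28/15) = 1/2 ✓
b·c²: (-19/13)·1 + 375/728·784/225 = 1/3 ✓
b·Ac: 375/728·364/1125 = 1/6 ✓; 3 stages ⇒ order 3.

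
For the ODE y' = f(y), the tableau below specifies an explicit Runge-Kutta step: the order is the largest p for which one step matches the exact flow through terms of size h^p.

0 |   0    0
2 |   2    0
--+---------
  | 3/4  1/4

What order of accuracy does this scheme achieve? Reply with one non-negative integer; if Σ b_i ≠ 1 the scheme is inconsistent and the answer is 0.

2

b = (3/4, 1/4)
c = (0, 2)
Σ b_i: 3/4·1 + 1/4·1 = 1 ✓
b·c: 1/4·2 = 1/2 ✓; 2 stages ⇒ order 2.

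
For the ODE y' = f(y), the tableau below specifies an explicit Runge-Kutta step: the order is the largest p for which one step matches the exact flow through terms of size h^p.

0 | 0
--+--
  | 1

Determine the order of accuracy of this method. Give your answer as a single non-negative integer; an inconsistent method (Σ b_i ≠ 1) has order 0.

b = (1)
c = (0)
Σ b_i: 1·1 = 1 ✓; 1 stage ⇒ order 1.

1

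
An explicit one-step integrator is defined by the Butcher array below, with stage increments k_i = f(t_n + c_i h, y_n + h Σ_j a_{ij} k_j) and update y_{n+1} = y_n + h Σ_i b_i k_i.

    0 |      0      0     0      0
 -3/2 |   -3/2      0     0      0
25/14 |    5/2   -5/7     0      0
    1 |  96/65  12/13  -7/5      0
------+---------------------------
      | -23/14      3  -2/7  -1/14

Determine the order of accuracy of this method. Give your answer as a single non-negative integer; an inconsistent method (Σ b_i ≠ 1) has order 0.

1

b = (-23/14, 3, -2/7, -1/14)
c = (0, -3/2, 25/14, 1)
Ac = (0, 0, 15/14, -101/26)
Σ b_i: (-23/14)·1 + 3·1 + (-2/7)·1 + (-1/14)·1 = 1 ✓
b·c: 3·(-3/2) + (-2/7)·25/14 + (-1/14)·1 = -249/49 ≠ 1/2 ⇒ order 1.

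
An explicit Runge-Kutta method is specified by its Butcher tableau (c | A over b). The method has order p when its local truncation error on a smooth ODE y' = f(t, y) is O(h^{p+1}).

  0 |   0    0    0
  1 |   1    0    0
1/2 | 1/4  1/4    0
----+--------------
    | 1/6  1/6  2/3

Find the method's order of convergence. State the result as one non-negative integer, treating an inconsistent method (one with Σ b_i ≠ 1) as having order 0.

b = (1/6, 1/6, 2/3)
c = (0, 1, 1/2)
Ac = (0, 0, 1/4)
Σ b_i: 1/6·1 + 1/6·1 + 2/3·1 = 1 ✓
b·c: 1/6·1 + 2/3·1/2 = 1/2 ✓
b·c²: 1/6·1 + 2/3·1/4 = 1/3 ✓
b·Ac: 2/3·1/4 = 1/6 ✓; 3 stages ⇒ order 3.

3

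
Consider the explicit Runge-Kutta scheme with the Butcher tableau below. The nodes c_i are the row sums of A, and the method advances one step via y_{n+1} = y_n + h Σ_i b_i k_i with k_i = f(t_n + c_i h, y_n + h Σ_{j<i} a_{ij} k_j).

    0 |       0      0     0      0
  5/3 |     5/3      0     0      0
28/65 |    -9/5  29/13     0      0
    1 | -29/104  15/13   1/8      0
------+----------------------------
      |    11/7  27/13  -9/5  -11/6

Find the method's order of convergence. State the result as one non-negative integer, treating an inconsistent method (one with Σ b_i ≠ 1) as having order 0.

0

b = (11/7, 27/13, -9/5, -11/6)
c = (0, 5/3, 28/65, 1)
Ac = (0, 0, 145/39, 257/130)
Σ b_i: 11/7·1 + 27/13·1 + (-9/5)·1 + (-11/6)·1 = 41/2730 ≠ 1 ⇒ order 0.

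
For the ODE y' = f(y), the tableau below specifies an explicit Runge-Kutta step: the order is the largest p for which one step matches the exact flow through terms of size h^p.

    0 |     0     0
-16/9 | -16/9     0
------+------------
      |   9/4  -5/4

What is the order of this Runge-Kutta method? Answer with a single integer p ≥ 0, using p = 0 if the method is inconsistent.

1

b = (9/4, -5/4)
c = (0, -16/9)
Σ b_i: 9/4·1 + (-5/4)·1 = 1 ✓
b·c: (-5/4)·(-16/9) = 20/9 ≠ 1/2 ⇒ order 1.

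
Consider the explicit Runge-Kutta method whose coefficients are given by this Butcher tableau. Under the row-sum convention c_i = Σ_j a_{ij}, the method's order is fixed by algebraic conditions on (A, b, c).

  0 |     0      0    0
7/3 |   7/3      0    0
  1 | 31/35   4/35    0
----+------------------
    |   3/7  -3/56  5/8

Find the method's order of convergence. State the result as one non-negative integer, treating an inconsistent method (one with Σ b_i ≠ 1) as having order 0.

3

b = (3/7, -3/56, 5/8)
c = (0, 7/3, 1)
Ac = (0, 0, 4/15)
Σ b_i: 3/7·1 + (-3/56)·1 + 5/8·1 = 1 ✓
b·c: (-3/56)·7/3 + 5/8·1 = 1/2 ✓
b·c²: (-3/56)·49/9 + 5/8·1 = 1/3 ✓
b·Ac: 5/8·4/15 = 1/6 ✓; 3 stages ⇒ order 3.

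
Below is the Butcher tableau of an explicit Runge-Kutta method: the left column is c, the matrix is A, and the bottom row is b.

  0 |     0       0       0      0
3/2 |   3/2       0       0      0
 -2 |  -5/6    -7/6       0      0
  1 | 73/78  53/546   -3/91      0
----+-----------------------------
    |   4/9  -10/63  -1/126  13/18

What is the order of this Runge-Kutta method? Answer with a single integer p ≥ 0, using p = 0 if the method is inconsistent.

b = (4/9, -10/63, -1/126, 13/18)
c = (0, 3/2, -2, 1)
Ac = (0, 0, -7/4, 11/52)
Σ b_i: 4/9·1 + (-10/63)·1 + (-1/126)·1 + 13/18·1 = 1 ✓
b·c: (-10/63)·3/2 + (-1/126)·(-2) + 13/18·1 = 1/2 ✓
b·c²: (-10/63)·9/4 + (-1/126)·4 + 13/18·1 = 1/3 ✓
b·Ac: (-1/126)·(-7/4) + 13/18·11/52 = 1/6 ✓
b·c³: (-10/63)·27/8 + (-1/126)·(-8) + 13/18·1 = 1/4 ✓
b·(c∘Ac): (-1/126)·7/2 + 13/18·11/52 = 1/8 ✓
b·Ac²: (-1/126)·(-21/8) + 13/18·9/104 = 1/12 ✓
b·A²c: 13/18·3/52 = 1/24 ✓; 4 stages ⇒ order 4.

4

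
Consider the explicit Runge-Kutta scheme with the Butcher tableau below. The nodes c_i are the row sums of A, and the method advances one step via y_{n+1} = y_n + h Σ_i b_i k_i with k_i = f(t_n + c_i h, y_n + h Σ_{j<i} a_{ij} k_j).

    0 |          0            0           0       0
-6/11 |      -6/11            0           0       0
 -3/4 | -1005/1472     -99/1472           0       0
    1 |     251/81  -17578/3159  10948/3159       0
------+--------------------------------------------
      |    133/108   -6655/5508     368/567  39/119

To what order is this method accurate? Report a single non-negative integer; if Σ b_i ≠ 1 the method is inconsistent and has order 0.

4

b = (133/108, -6655/5508, 368/567, 39/119)
c = (0, -6/11, -3/4, 1)
Ac = (0, 0, 27/736, 17/39)
Σ b_i: 133/108·1 + (-6655/5508)·1 + 368/567·1 + 39/119·1 = 1 ✓
b·c: (-6655/5508)·(-6/11) + 368/567·(-3/4) + 39/119·1 = 1/2 ✓
b·c²: (-6655/5508)·36/121 + 368/567·9/16 + 39/119·1 = 1/3 ✓
b·Ac: 368/567·27/736 + 39/119·17/39 = 1/6 ✓
b·c³: (-6655/5508)·(-216/1331) + 368/567·(-27/64) + 39/119·1 = 1/4 ✓
b·(c∘Ac): 368/567·(-81/2944) + 39/119·17/39 = 1/8 ✓
b·Ac²: 368/567·(-81/4048) + 39/119·1513/5148 = 1/12 ✓
b·A²c: 39/119·119/936 = 1/24 ✓; 4 stages ⇒ order 4.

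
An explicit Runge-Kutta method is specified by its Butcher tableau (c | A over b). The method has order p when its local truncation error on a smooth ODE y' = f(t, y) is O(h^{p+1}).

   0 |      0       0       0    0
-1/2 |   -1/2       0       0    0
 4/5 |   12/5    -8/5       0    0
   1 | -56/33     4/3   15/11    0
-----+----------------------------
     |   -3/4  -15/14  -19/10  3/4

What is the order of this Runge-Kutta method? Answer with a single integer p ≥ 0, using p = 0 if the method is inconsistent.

b = (-3/4, -15/14, -19/10, 3/4)
c = (0, -1/2, 4/5, 1)
Ac = (0, 0, 4/5, 14/33)
Σ b_i: (-3/4)·1 + (-15/14)·1 + (-19/10)·1 + 3/4·1 = -104/35 ≠ 1 ⇒ order 0.

0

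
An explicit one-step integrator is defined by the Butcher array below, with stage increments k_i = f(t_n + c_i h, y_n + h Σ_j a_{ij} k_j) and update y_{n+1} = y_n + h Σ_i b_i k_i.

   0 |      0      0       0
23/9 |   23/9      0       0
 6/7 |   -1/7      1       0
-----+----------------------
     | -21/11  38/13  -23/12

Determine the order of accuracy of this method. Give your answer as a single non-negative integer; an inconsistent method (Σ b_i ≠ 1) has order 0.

b = (-21/11, 38/13, -23/12)
c = (0, 23/9, 6/7)
Ac = (0, 0, 23/9)
Σ b_i: (-21/11)·1 + 38/13·1 + (-23/12)·1 = -1549/1716 ≠ 1 ⇒ order 0.

0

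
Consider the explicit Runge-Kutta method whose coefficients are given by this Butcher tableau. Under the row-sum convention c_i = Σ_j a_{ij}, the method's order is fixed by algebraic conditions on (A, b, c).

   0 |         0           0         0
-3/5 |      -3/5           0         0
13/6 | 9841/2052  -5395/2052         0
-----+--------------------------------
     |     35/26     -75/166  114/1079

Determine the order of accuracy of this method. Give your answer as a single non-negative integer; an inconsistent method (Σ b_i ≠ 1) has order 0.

3

b = (35/26, -75/166, 114/1079)
c = (0, -3/5, 13/6)
Ac = (0, 0, 1079/684)
Σ b_i: 35/26·1 + (-75/166)·1 + 114/1079·1 = 1 ✓
b·c: (-75/166)·(-3/5) + 114/1079·13/6 = 1/2 ✓
b·c²: (-75/166)·9/25 + 114/1079·169/36 = 1/3 ✓
b·Ac: 114/1079·1079/684 = 1/6 ✓; 3 stages ⇒ order 3.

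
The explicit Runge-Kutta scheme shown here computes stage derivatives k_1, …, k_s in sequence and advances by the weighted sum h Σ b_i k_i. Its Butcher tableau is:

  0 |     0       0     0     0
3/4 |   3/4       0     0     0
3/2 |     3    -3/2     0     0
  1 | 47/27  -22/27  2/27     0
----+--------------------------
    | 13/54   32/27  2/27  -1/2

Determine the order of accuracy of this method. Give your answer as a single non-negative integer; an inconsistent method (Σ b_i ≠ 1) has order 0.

b = (13/54, 32/27, 2/27, -1/2)
c = (0, 3/4, 3/2, 1)
Ac = (0, 0, -9/8, -1/2)
Σ b_i: 13/54·1 + 32/27·1 + 2/27·1 + (-1/2)·1 = 1 ✓
b·c: 32/27·3/4 + 2/27·3/2 + (-1/2)·1 = 1/2 ✓
b·c²: 32/27·9/16 + 2/27·9/4 + (-1/2)·1 = 1/3 ✓
b·Ac: 2/27·(-9/8) + (-1/2)·(-1/2) = 1/6 ✓
b·c³: 32/27·27/64 + 2/27·27/8 + (-1/2)·1 = 1/4 ✓
b·(c∘Ac): 2/27·(-27/16) + (-1/2)·(-1/2) = 1/8 ✓
b·Ac²: 2/27·(-27/32) + (-1/2)·(-7/24) = 1/12 ✓
b·A²c: (-1/2)·(-1/12) = 1/24 ✓; 4 stages ⇒ order 4.

4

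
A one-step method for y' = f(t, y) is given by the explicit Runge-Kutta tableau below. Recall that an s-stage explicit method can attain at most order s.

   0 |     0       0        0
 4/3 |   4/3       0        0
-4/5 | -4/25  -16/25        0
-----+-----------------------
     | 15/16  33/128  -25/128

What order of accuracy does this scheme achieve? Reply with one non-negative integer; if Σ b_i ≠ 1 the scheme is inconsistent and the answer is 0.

3

b = (15/16, 33/128, -25/128)
c = (0, 4/3, -4/5)
Ac = (0, 0, -64/75)
Σ b_i: 15/16·1 + 33/128·1 + (-25/128)·1 = 1 ✓
b·c: 33/128·4/3 + (-25/128)·(-4/5) = 1/2 ✓
b·c²: 33/128·16/9 + (-25/128)·16/25 = 1/3 ✓
b·Ac: (-25/128)·(-64/75) = 1/6 ✓; 3 stages ⇒ order 3.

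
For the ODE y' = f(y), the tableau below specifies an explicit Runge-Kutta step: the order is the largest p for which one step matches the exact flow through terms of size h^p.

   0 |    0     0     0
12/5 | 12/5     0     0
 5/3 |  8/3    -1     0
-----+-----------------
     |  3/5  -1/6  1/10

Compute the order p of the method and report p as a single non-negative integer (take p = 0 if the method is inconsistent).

b = (3/5, -1/6, 1/10)
c = (0, 12/5, 5/3)
Ac = (0, 0, -12/5)
Σ b_i: 3/5·1 + (-1/6)·1 + 1/10·1 = 8/15 ≠ 1 ⇒ order 0.

0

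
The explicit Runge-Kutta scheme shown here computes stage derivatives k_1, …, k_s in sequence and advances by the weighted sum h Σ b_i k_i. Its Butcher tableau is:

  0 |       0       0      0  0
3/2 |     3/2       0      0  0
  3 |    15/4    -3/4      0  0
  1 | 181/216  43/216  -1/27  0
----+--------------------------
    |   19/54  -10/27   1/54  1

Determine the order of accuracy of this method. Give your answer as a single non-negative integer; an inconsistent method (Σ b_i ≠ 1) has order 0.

b = (19/54, -10/27, 1/54, 1)
c = (0, 3/2, 3, 1)
Ac = (0, 0, -9/8, 3/16)
Σ b_i: 19/54·1 + (-10/27)·1 + 1/54·1 + 1·1 = 1 ✓
b·c: (-10/27)·3/2 + 1/54·3 + 1·1 = 1/2 ✓
b·c²: (-10/27)·9/4 + 1/54·9 + 1·1 = 1/3 ✓
b·Ac: 1/54·(-9/8) + 1·3/16 = 1/6 ✓
b·c³: (-10/27)·27/8 + 1/54·27 + 1·1 = 1/4 ✓
b·(c∘Ac): 1/54·(-27/8) + 1·3/16 = 1/8 ✓
b·Ac²: 1/54·(-27/16) + 1·11/96 = 1/12 ✓
b·A²c: 1·1/24 = 1/24 ✓; 4 stages ⇒ order 4.

4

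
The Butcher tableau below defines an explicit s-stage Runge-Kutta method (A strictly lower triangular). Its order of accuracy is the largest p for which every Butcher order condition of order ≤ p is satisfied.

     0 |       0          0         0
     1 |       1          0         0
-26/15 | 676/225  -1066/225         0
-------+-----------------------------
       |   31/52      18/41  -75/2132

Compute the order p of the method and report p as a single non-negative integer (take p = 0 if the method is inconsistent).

3

b = (31/52, 18/41, -75/2132)
c = (0, 1, -26/15)
Ac = (0, 0, -1066/225)
Σ b_i: 31/52·1 + 18/41·1 + (-75/2132)·1 = 1 ✓
b·c: 18/41·1 + (-75/2132)·(-26/15) = 1/2 ✓
b·c²: 18/41·1 + (-75/2132)·676/225 = 1/3 ✓
b·Ac: (-75/2132)·(-1066/225) = 1/6 ✓; 3 stages ⇒ order 3.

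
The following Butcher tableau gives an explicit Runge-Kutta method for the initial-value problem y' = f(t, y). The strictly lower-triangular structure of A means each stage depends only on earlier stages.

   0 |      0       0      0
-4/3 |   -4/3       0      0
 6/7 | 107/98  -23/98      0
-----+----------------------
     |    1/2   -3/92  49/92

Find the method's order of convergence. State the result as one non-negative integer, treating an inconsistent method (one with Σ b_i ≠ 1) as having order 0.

3

b = (1/2, -3/92, 49/92)
c = (0, -4/3, 6/7)
Ac = (0, 0, 46/147)
Σ b_i: 1/2·1 + (-3/92)·1 + 49/92·1 = 1 ✓
b·c: (-3/92)·(-4/3) + 49/92·6/7 = 1/2 ✓
b·c²: (-3/92)·16/9 + 49/92·36/49 = 1/3 ✓
b·Ac: 49/92·46/147 = 1/6 ✓; 3 stages ⇒ order 3.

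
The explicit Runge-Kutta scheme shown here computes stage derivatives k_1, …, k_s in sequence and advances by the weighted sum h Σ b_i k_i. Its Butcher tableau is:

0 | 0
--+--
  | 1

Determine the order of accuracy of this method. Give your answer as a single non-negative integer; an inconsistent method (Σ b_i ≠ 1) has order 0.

b = (1)
c = (0)
Σ b_i: 1·1 = 1 ✓; 1 stage ⇒ order 1.

1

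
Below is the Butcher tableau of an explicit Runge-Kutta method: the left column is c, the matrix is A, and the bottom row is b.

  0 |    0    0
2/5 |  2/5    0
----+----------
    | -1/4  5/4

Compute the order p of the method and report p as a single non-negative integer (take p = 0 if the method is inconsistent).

2

b = (-1/4, 5/4)
c = (0, 2/5)
Σ b_i: (-1/4)·1 + 5/4·1 = 1 ✓
b·c: 5/4·2/5 = 1/2 ✓; 2 stages ⇒ order 2.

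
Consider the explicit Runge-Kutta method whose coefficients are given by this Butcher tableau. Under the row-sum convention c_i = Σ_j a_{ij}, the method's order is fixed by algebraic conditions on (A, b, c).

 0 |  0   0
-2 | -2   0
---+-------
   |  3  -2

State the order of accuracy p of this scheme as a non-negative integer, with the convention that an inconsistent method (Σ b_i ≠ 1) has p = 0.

1

b = (3, -2)
c = (0, -2)
Σ b_i: 3·1 + (-2)·1 = 1 ✓
b·c: (-2)·(-2) = 4 ≠ 1/2 ⇒ order 1.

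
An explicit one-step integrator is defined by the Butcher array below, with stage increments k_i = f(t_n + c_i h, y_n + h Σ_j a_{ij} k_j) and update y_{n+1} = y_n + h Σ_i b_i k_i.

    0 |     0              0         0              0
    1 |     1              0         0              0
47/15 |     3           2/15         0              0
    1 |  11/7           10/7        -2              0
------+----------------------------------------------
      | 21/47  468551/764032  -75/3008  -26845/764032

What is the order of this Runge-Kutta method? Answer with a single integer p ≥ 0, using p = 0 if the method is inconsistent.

b = (21/47, 468551/764032, -75/3008, -26845/764032)
c = (0, 1, 47/15, 1)
Ac = (0, 0, 2/15, -508/105)
Σ b_i: 21/47·1 + 468551/764032·1 + (-75/3008)·1 + (-26845/764032)·1 = 1 ✓
b·c: 468551/764032·1 + (-75/3008)·47/15 + (-26845/764032)·1 = 1/2 ✓
b·c²: 468551/764032·1 + (-75/3008)·2209/225 + (-26845/764032)·1 = 1/3 ✓
b·Ac: (-75/3008)·2/15 + (-26845/764032)·(-508/105) = 1/6 ✓
b·c³: 468551/764032·1 + (-75/3008)·103823/3375 + (-26845/764032)·1 = -17/90 ≠ 1/4 ⇒ order 3.
b·(c∘Ac): (-75/3008)·94/225 + (-26845/764032)·(-508/105) = 15/94 ≠ 1/8
b·Ac²: (-75/3008)·2/15 + (-26845/764032)·(-28676/1575) = 3637/5715 ≠ 1/12
b·A²c: (-26845/764032)·(-4/15) = 5369/573024 ≠ 1/24

3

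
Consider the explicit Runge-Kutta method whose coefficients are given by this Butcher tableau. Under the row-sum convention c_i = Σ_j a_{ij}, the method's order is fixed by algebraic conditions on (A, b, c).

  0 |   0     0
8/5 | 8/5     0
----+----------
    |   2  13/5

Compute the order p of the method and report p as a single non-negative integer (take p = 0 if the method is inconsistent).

0

b = (2, 13/5)
c = (0, 8/5)
Σ b_i: 2·1 + 13/5·1 = 23/5 ≠ 1 ⇒ order 0.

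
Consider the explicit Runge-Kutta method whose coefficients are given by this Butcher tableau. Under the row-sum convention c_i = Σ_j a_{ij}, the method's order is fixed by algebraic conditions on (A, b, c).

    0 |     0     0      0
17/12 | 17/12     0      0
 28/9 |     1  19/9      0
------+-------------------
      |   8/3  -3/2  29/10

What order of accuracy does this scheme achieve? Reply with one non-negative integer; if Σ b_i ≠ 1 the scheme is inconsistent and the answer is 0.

0

b = (8/3, -3/2, 29/10)
c = (0, 17/12, 28/9)
Ac = (0, 0, 323/108)
Σ b_i: 8/3·1 + (-3/2)·1 + 29/10·1 = 61/15 ≠ 1 ⇒ order 0.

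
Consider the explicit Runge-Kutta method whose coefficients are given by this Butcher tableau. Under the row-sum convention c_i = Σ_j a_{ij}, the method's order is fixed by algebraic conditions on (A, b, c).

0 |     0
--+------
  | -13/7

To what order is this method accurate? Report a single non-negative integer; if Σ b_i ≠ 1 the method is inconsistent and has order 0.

b = (-13/7)
c = (0)
Σ b_i: (-13/7)·1 = -13/7 ≠ 1 ⇒ order 0.

0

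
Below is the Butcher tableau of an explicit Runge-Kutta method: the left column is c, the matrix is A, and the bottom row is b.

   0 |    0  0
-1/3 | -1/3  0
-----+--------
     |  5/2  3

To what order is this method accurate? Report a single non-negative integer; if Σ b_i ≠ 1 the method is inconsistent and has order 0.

0

b = (5/2, 3)
c = (0, -1/3)
Σ b_i: 5/2·1 + 3·1 = 11/2 ≠ 1 ⇒ order 0.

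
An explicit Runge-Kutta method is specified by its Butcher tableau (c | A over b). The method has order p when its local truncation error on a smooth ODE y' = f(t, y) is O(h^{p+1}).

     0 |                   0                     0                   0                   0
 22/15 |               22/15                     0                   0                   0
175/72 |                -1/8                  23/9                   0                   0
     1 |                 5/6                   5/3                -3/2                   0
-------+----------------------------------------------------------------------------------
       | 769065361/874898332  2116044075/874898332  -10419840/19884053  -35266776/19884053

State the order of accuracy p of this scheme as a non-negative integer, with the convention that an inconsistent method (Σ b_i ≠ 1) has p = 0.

b = (769065361/874898332, 2116044075/874898332, -10419840/19884053, -35266776/19884053)
c = (0, 22/15, 175/72, 1)
Ac = (0, 0, 506/135, -173/144)
Σ b_i: 769065361/874898332·1 + 2116044075/874898332·1 + (-10419840/19884053)·1 + (-35266776/19884053)·1 = 1 ✓
b·c: 2116044075/874898332·22/15 + (-10419840/19884053)·175/72 + (-35266776/19884053)·1 = 1/2 ✓
b·c²: 2116044075/874898332·484/225 + (-10419840/19884053)·30625/5184 + (-35266776/19884053)·1 = 1/3 ✓
b·Ac: (-10419840/19884053)·506/135 + (-35266776/19884053)·(-173/144) = 1/6 ✓
b·c³: 2116044075/874898332·10648/3375 + (-10419840/19884053)·5359375/373248 + (-35266776/19884053)·1 = -852543361/511304220 ≠ 1/4 ⇒ order 3.
b·(c∘Ac): (-10419840/19884053)·8855/972 + (-35266776/19884053)·(-173/144) = -315338923/119304318 ≠ 1/8
b·Ac²: (-10419840/19884053)·11132/2025 + (-35266776/19884053)·(-30391/5760) = 4415803993/681738960 ≠ 1/12
b·A²c: (-35266776/19884053)·(-253/45) = 2974164776/298260795 ≠ 1/24

3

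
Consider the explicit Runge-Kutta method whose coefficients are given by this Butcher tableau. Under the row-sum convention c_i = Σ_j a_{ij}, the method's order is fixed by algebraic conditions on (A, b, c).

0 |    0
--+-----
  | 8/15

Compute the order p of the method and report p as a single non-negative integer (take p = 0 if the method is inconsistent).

0

b = (8/15)
c = (0)
Σ b_i: 8/15·1 = 8/15 ≠ 1 ⇒ order 0.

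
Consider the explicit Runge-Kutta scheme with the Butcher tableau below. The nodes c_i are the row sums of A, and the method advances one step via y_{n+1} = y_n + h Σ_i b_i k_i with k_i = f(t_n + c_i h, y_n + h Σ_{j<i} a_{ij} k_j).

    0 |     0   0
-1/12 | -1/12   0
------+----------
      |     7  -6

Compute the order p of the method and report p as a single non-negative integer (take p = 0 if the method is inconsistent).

b = (7, -6)
c = (0, -1/12)
Σ b_i: 7·1 + (-6)·1 = 1 ✓
b·c: (-6)·(-1/12) = 1/2 ✓; 2 stages ⇒ order 2.

2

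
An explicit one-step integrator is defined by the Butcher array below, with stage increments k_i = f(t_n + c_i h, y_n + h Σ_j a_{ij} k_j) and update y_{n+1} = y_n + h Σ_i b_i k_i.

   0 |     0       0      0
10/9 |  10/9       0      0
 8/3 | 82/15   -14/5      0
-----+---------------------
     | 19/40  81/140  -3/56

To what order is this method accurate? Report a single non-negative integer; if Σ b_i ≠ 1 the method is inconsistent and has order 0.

3

b = (19/40, 81/140, -3/56)
c = (0, 10/9, 8/3)
Ac = (0, 0, -28/9)
Σ b_i: 19/40·1 + 81/140·1 + (-3/56)·1 = 1 ✓
b·c: 81/140·10/9 + (-3/56)·8/3 = 1/2 ✓
b·c²: 81/140·100/81 + (-3/56)·64/9 = 1/3 ✓
b·Ac: (-3/56)·(-28/9) = 1/6 ✓; 3 stages ⇒ order 3.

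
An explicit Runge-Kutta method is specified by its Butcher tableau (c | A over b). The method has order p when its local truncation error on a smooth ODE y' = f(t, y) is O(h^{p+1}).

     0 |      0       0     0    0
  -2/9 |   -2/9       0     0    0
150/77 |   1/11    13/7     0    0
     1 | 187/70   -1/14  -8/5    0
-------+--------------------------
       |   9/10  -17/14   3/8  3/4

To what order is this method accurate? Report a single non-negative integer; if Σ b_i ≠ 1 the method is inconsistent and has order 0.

b = (9/10, -17/14, 3/8, 3/4)
c = (0, -2/9, 150/77, 1)
Ac = (0, 0, -26/63, -307/99)
Σ b_i: 9/10·1 + (-17/14)·1 + 3/8·1 + 3/4·1 = 227/280 ≠ 1 ⇒ order 0.

0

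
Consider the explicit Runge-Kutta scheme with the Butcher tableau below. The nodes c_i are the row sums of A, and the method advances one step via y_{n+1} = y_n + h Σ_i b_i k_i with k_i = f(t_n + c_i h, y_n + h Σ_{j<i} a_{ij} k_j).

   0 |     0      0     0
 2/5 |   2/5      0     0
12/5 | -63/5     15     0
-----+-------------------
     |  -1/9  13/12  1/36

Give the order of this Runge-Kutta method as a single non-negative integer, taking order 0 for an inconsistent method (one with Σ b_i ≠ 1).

3

b = (-1/9, 13/12, 1/36)
c = (0, 2/5, 12/5)
Ac = (0, 0, 6)
Σ b_i: (-1/9)·1 + 13/12·1 + 1/36·1 = 1 ✓
b·c: 13/12·2/5 + 1/36·12/5 = 1/2 ✓
b·c²: 13/12·4/25 + 1/36·144/25 = 1/3 ✓
b·Ac: 1/36·6 = 1/6 ✓; 3 stages ⇒ order 3.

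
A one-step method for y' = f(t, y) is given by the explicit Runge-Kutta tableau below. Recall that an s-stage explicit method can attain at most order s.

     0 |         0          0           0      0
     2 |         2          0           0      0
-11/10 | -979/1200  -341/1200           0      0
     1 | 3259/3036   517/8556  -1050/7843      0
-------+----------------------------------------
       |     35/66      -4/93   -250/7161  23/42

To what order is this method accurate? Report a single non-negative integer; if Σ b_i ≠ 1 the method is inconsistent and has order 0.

b = (35/66, -4/93, -250/7161, 23/42)
c = (0, 2, -11/10, 1)
Ac = (0, 0, -341/600, 37/138)
Σ b_i: 35/66·1 + (-4/93)·1 + (-250/7161)·1 + 23/42·1 = 1 ✓
b·c: (-4/93)·2 + (-250/7161)·(-11/10) + 23/42·1 = 1/2 ✓
b·c²: (-4/93)·4 + (-250/7161)·121/100 + 23/42·1 = 1/3 ✓
b·Ac: (-250/7161)·(-341/600) + 23/42·37/138 = 1/6 ✓
b·c³: (-4/93)·8 + (-250/7161)·(-1331/1000) + 23/42·1 = 1/4 ✓
b·(c∘Ac): (-250/7161)·3751/6000 + 23/42·37/138 = 1/8 ✓
b·Ac²: (-250/7161)·(-341/300) + 23/42·11/138 = 1/12 ✓
b·A²c: 23/42·7/92 = 1/24 ✓; 4 stages ⇒ order 4.

4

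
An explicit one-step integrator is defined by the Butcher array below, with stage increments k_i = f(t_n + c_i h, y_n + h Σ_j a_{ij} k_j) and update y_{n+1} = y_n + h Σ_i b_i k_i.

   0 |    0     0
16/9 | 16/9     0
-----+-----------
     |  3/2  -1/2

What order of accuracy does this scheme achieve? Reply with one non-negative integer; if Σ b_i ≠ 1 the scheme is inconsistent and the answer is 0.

1

b = (3/2, -1/2)
c = (0, 16/9)
Σ b_i: 3/2·1 + (-1/2)·1 = 1 ✓
b·c: (-1/2)·16/9 = -8/9 ≠ 1/2 ⇒ order 1.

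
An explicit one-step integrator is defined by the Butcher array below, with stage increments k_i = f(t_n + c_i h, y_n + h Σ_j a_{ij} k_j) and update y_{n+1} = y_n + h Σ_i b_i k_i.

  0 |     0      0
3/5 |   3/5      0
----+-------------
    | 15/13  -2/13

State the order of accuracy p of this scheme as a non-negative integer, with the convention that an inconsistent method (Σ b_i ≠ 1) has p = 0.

1

b = (15/13, -2/13)
c = (0, 3/5)
Σ b_i: 15/13·1 + (-2/13)·1 = 1 ✓
b·c: (-2/13)·3/5 = -6/65 ≠ 1/2 ⇒ order 1.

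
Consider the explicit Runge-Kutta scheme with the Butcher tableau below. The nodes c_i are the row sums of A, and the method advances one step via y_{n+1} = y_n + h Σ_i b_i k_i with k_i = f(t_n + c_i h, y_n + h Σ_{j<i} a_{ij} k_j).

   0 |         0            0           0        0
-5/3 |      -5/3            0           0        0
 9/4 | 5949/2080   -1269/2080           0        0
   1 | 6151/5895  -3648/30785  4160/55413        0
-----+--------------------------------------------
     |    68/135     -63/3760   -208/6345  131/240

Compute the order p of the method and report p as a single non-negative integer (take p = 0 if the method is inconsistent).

b = (68/135, -63/3760, -208/6345, 131/240)
c = (0, -5/3, 9/4, 1)
Ac = (0, 0, 423/416, 48/131)
Σ b_i: 68/135·1 + (-63/3760)·1 + (-208/6345)·1 + 131/240·1 = 1 ✓
b·c: (-63/3760)·(-5/3) + (-208/6345)·9/4 + 131/240·1 = 1/2 ✓
b·c²: (-63/3760)·25/9 + (-208/6345)·81/16 + 131/240·1 = 1/3 ✓
b·Ac: (-208/6345)·423/416 + 131/240·48/131 = 1/6 ✓
b·c³: (-63/3760)·(-125/27) + (-208/6345)·729/64 + 131/240·1 = 1/4 ✓
b·(c∘Ac): (-208/6345)·3807/1664 + 131/240·48/131 = 1/8 ✓
b·Ac²: (-208/6345)·(-705/416) + 131/240·20/393 = 1/12 ✓
b·A²c: 131/240·10/131 = 1/24 ✓; 4 stages ⇒ order 4.

4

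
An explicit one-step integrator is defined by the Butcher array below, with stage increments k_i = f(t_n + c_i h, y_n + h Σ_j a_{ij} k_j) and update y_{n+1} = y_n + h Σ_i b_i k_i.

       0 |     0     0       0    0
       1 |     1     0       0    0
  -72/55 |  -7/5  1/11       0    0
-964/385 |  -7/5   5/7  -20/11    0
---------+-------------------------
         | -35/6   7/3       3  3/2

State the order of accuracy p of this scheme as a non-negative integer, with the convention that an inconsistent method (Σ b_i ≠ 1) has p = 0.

1

b = (-35/6, 7/3, 3, 3/2)
c = (0, 1, -72/55, -964/385)
Ac = (0, 0, 1/11, 2621/847)
Σ b_i: (-35/6)·1 + 7/3·1 + 3·1 + 3/2·1 = 1 ✓
b·c: 7/3·1 + 3·(-72/55) + 3/2·(-964/385) = -6179/1155 ≠ 1/2 ⇒ order 1.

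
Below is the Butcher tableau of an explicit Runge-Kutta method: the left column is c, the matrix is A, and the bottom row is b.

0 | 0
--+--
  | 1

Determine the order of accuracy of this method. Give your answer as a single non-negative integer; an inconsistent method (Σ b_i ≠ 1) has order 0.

b = (1)
c = (0)
Σ b_i: 1·1 = 1 ✓; 1 stage ⇒ order 1.

1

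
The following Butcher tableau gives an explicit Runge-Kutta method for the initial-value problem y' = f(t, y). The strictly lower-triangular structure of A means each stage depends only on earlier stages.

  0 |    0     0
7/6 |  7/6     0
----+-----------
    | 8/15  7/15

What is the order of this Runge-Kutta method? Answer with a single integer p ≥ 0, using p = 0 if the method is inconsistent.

b = (8/15, 7/15)
c = (0, 7/6)
Σ b_i: 8/15·1 + 7/15·1 = 1 ✓
b·c: 7/15·7/6 = 49/90 ≠ 1/2 ⇒ order 1.

1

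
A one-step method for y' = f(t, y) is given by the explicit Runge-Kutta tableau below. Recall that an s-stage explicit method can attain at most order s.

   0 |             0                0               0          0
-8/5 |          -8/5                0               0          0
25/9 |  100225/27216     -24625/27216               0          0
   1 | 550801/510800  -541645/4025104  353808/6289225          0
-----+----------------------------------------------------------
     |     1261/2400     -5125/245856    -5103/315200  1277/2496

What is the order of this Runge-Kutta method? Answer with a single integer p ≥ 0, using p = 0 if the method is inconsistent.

4

b = (1261/2400, -5125/245856, -5103/315200, 1277/2496)
c = (0, -8/5, 25/9, 1)
Ac = (0, 0, 4925/3402, 949/2554)
Σ b_i: 1261/2400·1 + (-5125/245856)·1 + (-5103/315200)·1 + 1277/2496·1 = 1 ✓
b·c: (-5125/245856)·(-8/5) + (-5103/315200)·25/9 + 1277/2496·1 = 1/2 ✓
b·c²: (-5125/245856)·64/25 + (-5103/315200)·625/81 + 1277/2496·1 = 1/3 ✓
b·Ac: (-5103/315200)·4925/3402 + 1277/2496·949/2554 = 1/6 ✓
b·c³: (-5125/245856)·(-512/125) + (-5103/315200)·15625/729 + 1277/2496·1 = 1/4 ✓
b·(c∘Ac): (-5103/315200)·123125/30618 + 1277/2496·949/2554 = 1/8 ✓
b·Ac²: (-5103/315200)·(-3940/1701) + 1277/2496·572/6385 = 1/12 ✓
b·A²c: 1277/2496·104/1277 = 1/24 ✓; 4 stages ⇒ order 4.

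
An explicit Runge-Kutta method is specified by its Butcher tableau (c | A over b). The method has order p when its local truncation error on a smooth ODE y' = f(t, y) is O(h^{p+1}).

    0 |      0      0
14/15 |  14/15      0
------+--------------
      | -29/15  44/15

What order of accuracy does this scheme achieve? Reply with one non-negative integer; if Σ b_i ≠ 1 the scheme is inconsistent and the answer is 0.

b = (-29/15, 44/15)
c = (0, 14/15)
Σ b_i: (-29/15)·1 + 44/15·1 = 1 ✓
b·c: 44/15·14/15 = 616/225 ≠ 1/2 ⇒ order 1.

1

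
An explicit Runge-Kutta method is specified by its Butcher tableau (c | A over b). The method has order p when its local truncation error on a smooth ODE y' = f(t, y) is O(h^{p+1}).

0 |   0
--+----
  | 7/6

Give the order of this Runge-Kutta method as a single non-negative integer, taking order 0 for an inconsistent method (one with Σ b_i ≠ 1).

b = (7/6)
c = (0)
Σ b_i: 7/6·1 = 7/6 ≠ 1 ⇒ order 0.

0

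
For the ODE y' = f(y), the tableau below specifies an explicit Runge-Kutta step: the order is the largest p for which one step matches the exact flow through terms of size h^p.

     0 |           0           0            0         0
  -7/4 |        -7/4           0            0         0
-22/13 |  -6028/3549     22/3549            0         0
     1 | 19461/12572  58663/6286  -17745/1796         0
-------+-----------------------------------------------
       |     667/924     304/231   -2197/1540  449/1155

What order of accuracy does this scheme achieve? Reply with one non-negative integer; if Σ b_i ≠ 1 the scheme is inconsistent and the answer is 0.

b = (667/924, 304/231, -2197/1540, 449/1155)
c = (0, -7/4, -22/13, 1)
Ac = (0, 0, -11/1014, 1397/3592)
Σ b_i: 667/924·1 + 304/231·1 + (-2197/1540)·1 + 449/1155·1 = 1 ✓
b·c: 304/231·(-7/4) + (-2197/1540)·(-22/13) + 449/1155·1 = 1/2 ✓
b·c²: 304/231·49/16 + (-2197/1540)·484/169 + 449/1155·1 = 1/3 ✓
b·Ac: (-2197/1540)·(-11/1014) + 449/1155·1397/3592 = 1/6 ✓
b·c³: 304/231·(-343/64) + (-2197/1540)·(-10648/2197) + 449/1155·1 = 1/4 ✓
b·(c∘Ac): (-2197/1540)·121/6591 + 449/1155·1397/3592 = 1/8 ✓
b·Ac²: (-2197/1540)·77/4056 + 449/1155·4081/14368 = 1/12 ✓
b·A²c: 449/1155·385/3592 = 1/24 ✓; 4 stages ⇒ order 4.

4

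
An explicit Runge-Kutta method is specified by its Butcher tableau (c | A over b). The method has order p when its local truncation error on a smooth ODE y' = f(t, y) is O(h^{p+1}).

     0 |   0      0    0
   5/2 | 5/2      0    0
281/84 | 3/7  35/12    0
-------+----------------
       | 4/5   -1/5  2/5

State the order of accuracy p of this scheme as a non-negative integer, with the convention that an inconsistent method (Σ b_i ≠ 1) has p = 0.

1

b = (4/5, -1/5, 2/5)
c = (0, 5/2, 281/84)
Ac = (0, 0, 175/24)
Σ b_i: 4/5·1 + (-1/5)·1 + 2/5·1 = 1 ✓
b·c: (-1/5)·5/2 + 2/5·281/84 = 88/105 ≠ 1/2 ⇒ order 1.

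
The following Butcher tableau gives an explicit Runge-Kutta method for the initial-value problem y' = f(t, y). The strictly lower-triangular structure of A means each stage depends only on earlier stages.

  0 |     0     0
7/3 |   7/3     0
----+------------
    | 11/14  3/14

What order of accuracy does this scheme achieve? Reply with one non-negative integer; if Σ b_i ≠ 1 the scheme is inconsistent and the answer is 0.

2

b = (11/14, 3/14)
c = (0, 7/3)
Σ b_i: 11/14·1 + 3/14·1 = 1 ✓
b·c: 3/14·7/3 = 1/2 ✓; 2 stages ⇒ order 2.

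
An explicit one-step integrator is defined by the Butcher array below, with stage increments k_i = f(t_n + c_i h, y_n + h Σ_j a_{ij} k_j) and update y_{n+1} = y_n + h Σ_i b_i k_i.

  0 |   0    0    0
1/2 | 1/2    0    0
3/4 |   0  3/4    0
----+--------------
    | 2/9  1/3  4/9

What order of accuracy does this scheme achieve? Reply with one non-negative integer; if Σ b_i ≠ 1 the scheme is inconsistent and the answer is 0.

b = (2/9, 1/3, 4/9)
c = (0, 1/2, 3/4)
Ac = (0, 0, 3/8)
Σ b_i: 2/9·1 + 1/3·1 + 4/9·1 = 1 ✓
b·c: 1/3·1/2 + 4/9·3/4 = 1/2 ✓
b·c²: 1/3·1/4 + 4/9·9/16 = 1/3 ✓
b·Ac: 4/9·3/8 = 1/6 ✓; 3 stages ⇒ order 3.

3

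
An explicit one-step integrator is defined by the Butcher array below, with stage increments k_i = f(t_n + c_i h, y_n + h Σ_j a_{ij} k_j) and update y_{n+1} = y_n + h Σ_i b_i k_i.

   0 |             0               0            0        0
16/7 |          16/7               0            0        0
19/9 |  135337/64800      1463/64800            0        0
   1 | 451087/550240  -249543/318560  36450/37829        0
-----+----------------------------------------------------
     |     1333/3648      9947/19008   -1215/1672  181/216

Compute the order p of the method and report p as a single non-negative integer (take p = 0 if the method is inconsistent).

b = (1333/3648, 9947/19008, -1215/1672, 181/216)
c = (0, 16/7, 19/9, 1)
Ac = (0, 0, 209/4050, 441/1810)
Σ b_i: 1333/3648·1 + 9947/19008·1 + (-1215/1672)·1 + 181/216·1 = 1 ✓
b·c: 9947/19008·16/7 + (-1215/1672)·19/9 + 181/216·1 = 1/2 ✓
b·c²: 9947/19008·256/49 + (-1215/1672)·361/81 + 181/216·1 = 1/3 ✓
b·Ac: (-1215/1672)·209/4050 + 181/216·441/1810 = 1/6 ✓
b·c³: 9947/19008·4096/343 + (-1215/1672)·6859/729 + 181/216·1 = 1/4 ✓
b·(c∘Ac): (-1215/1672)·3971/36450 + 181/216·441/1810 = 1/8 ✓
b·Ac²: (-1215/1672)·1672/14175 + 181/216·1278/6335 = 1/12 ✓
b·A²c: 181/216·9/181 = 1/24 ✓; 4 stages ⇒ order 4.

4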